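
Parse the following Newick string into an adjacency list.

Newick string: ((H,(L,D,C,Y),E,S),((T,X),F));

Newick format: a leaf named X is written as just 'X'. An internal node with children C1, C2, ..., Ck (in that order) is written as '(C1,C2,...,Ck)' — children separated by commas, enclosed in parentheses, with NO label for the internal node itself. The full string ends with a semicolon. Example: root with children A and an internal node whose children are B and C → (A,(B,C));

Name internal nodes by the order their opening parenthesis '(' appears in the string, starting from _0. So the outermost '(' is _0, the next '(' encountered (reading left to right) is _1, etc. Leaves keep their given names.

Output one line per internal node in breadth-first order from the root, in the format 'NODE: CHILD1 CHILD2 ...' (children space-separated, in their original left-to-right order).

Answer: _0: _1 _3
_1: H _2 E S
_3: _4 F
_2: L D C Y
_4: T X

Derivation:
Input: ((H,(L,D,C,Y),E,S),((T,X),F));
Scanning left-to-right, naming '(' by encounter order:
  pos 0: '(' -> open internal node _0 (depth 1)
  pos 1: '(' -> open internal node _1 (depth 2)
  pos 4: '(' -> open internal node _2 (depth 3)
  pos 12: ')' -> close internal node _2 (now at depth 2)
  pos 17: ')' -> close internal node _1 (now at depth 1)
  pos 19: '(' -> open internal node _3 (depth 2)
  pos 20: '(' -> open internal node _4 (depth 3)
  pos 24: ')' -> close internal node _4 (now at depth 2)
  pos 27: ')' -> close internal node _3 (now at depth 1)
  pos 28: ')' -> close internal node _0 (now at depth 0)
Total internal nodes: 5
BFS adjacency from root:
  _0: _1 _3
  _1: H _2 E S
  _3: _4 F
  _2: L D C Y
  _4: T X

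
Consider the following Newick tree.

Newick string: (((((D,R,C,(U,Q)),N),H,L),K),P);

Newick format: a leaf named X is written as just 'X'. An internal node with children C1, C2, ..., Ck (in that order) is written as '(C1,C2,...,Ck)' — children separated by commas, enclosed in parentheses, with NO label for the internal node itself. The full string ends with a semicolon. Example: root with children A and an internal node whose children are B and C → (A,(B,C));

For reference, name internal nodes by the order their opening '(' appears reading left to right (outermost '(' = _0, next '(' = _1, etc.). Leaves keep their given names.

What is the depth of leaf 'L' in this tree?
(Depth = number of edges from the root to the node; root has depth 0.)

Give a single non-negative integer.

Newick: (((((D,R,C,(U,Q)),N),H,L),K),P);
Naming internals by '(' encounter order: outermost '(' = _0, next = _1, ...
Query node: L
Path from root: _0 -> _1 -> _2 -> L
Depth of L: 3 (number of edges from root)

Answer: 3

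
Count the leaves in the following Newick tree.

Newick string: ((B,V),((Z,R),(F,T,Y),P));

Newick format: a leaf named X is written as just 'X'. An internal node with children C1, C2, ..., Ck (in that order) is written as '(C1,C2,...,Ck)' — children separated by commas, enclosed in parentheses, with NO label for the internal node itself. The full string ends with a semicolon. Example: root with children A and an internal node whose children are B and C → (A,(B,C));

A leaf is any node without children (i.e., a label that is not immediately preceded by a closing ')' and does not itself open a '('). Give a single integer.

Newick: ((B,V),((Z,R),(F,T,Y),P));
Scan left-to-right; a leaf is any maximal label run not followed by '(':
  pos 2: leaf 'B' → count = 1
  pos 4: leaf 'V' → count = 2
  pos 9: leaf 'Z' → count = 3
  pos 11: leaf 'R' → count = 4
  pos 15: leaf 'F' → count = 5
  pos 17: leaf 'T' → count = 6
  pos 19: leaf 'Y' → count = 7
  pos 22: leaf 'P' → count = 8
Total leaves: 8

Answer: 8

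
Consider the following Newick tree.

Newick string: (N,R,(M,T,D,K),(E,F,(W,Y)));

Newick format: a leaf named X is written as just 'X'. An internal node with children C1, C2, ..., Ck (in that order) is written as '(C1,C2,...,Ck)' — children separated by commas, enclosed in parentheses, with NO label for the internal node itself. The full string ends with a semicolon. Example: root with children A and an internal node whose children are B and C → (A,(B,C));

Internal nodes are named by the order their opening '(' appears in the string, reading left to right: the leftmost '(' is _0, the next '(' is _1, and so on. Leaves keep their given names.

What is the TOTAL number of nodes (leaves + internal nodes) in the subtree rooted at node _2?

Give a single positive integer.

Answer: 6

Derivation:
Newick: (N,R,(M,T,D,K),(E,F,(W,Y)));
Locate _2: it is the '(' at position 15 (the 3rd '(' reading left to right).
Query: subtree rooted at _2
_2: subtree_size = 1 + 5
  E: subtree_size = 1 + 0
  F: subtree_size = 1 + 0
  _3: subtree_size = 1 + 2
    W: subtree_size = 1 + 0
    Y: subtree_size = 1 + 0
Total subtree size of _2: 6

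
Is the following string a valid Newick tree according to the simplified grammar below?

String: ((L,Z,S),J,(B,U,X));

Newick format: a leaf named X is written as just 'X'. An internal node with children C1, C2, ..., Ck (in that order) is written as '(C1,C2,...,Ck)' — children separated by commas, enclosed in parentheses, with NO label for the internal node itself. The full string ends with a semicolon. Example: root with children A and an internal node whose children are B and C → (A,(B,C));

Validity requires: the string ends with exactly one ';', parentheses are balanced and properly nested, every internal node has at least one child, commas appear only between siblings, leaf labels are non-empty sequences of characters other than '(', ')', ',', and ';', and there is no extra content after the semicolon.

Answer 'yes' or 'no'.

Input: ((L,Z,S),J,(B,U,X));
Paren balance: 3 '(' vs 3 ')' OK
Ends with single ';': True
Full parse: OK
Valid: True

Answer: yes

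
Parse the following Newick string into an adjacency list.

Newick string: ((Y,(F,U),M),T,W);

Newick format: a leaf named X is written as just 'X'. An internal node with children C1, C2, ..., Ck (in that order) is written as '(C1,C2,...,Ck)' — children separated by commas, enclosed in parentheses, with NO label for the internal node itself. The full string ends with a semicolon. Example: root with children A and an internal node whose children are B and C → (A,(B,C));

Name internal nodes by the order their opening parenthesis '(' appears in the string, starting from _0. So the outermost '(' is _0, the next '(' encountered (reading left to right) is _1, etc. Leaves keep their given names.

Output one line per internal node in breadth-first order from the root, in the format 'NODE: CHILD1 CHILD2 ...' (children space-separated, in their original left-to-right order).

Input: ((Y,(F,U),M),T,W);
Scanning left-to-right, naming '(' by encounter order:
  pos 0: '(' -> open internal node _0 (depth 1)
  pos 1: '(' -> open internal node _1 (depth 2)
  pos 4: '(' -> open internal node _2 (depth 3)
  pos 8: ')' -> close internal node _2 (now at depth 2)
  pos 11: ')' -> close internal node _1 (now at depth 1)
  pos 16: ')' -> close internal node _0 (now at depth 0)
Total internal nodes: 3
BFS adjacency from root:
  _0: _1 T W
  _1: Y _2 M
  _2: F U

Answer: _0: _1 T W
_1: Y _2 M
_2: F U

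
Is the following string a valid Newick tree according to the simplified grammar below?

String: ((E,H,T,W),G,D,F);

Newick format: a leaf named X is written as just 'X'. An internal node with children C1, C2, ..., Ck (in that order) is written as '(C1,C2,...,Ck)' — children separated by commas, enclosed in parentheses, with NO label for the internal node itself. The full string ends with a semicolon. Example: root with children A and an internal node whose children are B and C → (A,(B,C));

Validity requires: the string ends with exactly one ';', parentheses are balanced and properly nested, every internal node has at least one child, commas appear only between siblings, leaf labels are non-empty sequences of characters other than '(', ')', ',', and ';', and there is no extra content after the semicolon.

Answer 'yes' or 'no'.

Input: ((E,H,T,W),G,D,F);
Paren balance: 2 '(' vs 2 ')' OK
Ends with single ';': True
Full parse: OK
Valid: True

Answer: yes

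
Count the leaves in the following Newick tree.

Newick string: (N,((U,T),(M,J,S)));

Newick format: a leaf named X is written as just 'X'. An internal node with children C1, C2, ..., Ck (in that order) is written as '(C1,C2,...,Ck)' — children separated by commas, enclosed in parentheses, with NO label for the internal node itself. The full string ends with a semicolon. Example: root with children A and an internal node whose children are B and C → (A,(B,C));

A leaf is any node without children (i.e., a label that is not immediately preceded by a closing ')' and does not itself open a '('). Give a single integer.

Answer: 6

Derivation:
Newick: (N,((U,T),(M,J,S)));
Scan left-to-right; a leaf is any maximal label run not followed by '(':
  pos 1: leaf 'N' → count = 1
  pos 5: leaf 'U' → count = 2
  pos 7: leaf 'T' → count = 3
  pos 11: leaf 'M' → count = 4
  pos 13: leaf 'J' → count = 5
  pos 15: leaf 'S' → count = 6
Total leaves: 6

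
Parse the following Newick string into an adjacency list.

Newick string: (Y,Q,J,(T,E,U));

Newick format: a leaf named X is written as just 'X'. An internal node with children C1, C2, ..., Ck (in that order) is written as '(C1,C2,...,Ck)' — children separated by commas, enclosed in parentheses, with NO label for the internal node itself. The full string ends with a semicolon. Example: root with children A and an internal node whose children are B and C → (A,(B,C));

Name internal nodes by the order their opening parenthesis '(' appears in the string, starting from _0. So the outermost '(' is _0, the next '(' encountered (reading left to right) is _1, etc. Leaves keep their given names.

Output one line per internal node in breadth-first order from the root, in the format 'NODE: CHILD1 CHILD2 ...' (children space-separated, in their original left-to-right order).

Answer: _0: Y Q J _1
_1: T E U

Derivation:
Input: (Y,Q,J,(T,E,U));
Scanning left-to-right, naming '(' by encounter order:
  pos 0: '(' -> open internal node _0 (depth 1)
  pos 7: '(' -> open internal node _1 (depth 2)
  pos 13: ')' -> close internal node _1 (now at depth 1)
  pos 14: ')' -> close internal node _0 (now at depth 0)
Total internal nodes: 2
BFS adjacency from root:
  _0: Y Q J _1
  _1: T E U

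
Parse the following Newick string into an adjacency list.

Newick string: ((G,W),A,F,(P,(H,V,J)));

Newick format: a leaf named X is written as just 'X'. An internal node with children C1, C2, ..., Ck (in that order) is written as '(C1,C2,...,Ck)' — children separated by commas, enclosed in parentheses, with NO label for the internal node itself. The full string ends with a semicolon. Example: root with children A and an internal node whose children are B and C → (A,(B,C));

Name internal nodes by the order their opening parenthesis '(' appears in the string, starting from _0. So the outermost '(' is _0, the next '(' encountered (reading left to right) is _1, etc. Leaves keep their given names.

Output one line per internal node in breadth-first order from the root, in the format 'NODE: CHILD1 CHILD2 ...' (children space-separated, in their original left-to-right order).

Answer: _0: _1 A F _2
_1: G W
_2: P _3
_3: H V J

Derivation:
Input: ((G,W),A,F,(P,(H,V,J)));
Scanning left-to-right, naming '(' by encounter order:
  pos 0: '(' -> open internal node _0 (depth 1)
  pos 1: '(' -> open internal node _1 (depth 2)
  pos 5: ')' -> close internal node _1 (now at depth 1)
  pos 11: '(' -> open internal node _2 (depth 2)
  pos 14: '(' -> open internal node _3 (depth 3)
  pos 20: ')' -> close internal node _3 (now at depth 2)
  pos 21: ')' -> close internal node _2 (now at depth 1)
  pos 22: ')' -> close internal node _0 (now at depth 0)
Total internal nodes: 4
BFS adjacency from root:
  _0: _1 A F _2
  _1: G W
  _2: P _3
  _3: H V J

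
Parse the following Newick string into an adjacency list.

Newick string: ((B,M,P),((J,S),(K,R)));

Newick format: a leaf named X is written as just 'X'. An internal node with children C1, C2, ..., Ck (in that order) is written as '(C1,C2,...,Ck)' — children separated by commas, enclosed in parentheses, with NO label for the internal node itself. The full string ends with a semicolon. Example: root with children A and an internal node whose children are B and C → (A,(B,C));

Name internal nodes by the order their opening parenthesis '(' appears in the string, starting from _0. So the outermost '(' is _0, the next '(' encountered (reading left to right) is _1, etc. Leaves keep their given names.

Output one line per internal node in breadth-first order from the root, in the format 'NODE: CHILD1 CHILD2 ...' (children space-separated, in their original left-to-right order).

Answer: _0: _1 _2
_1: B M P
_2: _3 _4
_3: J S
_4: K R

Derivation:
Input: ((B,M,P),((J,S),(K,R)));
Scanning left-to-right, naming '(' by encounter order:
  pos 0: '(' -> open internal node _0 (depth 1)
  pos 1: '(' -> open internal node _1 (depth 2)
  pos 7: ')' -> close internal node _1 (now at depth 1)
  pos 9: '(' -> open internal node _2 (depth 2)
  pos 10: '(' -> open internal node _3 (depth 3)
  pos 14: ')' -> close internal node _3 (now at depth 2)
  pos 16: '(' -> open internal node _4 (depth 3)
  pos 20: ')' -> close internal node _4 (now at depth 2)
  pos 21: ')' -> close internal node _2 (now at depth 1)
  pos 22: ')' -> close internal node _0 (now at depth 0)
Total internal nodes: 5
BFS adjacency from root:
  _0: _1 _2
  _1: B M P
  _2: _3 _4
  _3: J S
  _4: K R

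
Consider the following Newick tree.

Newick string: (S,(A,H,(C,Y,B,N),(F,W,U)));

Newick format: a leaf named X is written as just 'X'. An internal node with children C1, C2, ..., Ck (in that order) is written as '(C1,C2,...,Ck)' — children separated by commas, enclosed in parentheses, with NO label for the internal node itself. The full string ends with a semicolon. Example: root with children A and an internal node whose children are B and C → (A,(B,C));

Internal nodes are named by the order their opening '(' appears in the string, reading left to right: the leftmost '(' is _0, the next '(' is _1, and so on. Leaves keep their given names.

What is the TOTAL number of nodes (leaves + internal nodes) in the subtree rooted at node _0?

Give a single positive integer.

Newick: (S,(A,H,(C,Y,B,N),(F,W,U)));
Locate _0: it is the '(' at position 0 (the 1st '(' reading left to right).
Query: subtree rooted at _0
_0: subtree_size = 1 + 13
  S: subtree_size = 1 + 0
  _1: subtree_size = 1 + 11
    A: subtree_size = 1 + 0
    H: subtree_size = 1 + 0
    _2: subtree_size = 1 + 4
      C: subtree_size = 1 + 0
      Y: subtree_size = 1 + 0
      B: subtree_size = 1 + 0
      N: subtree_size = 1 + 0
    _3: subtree_size = 1 + 3
      F: subtree_size = 1 + 0
      W: subtree_size = 1 + 0
      U: subtree_size = 1 + 0
Total subtree size of _0: 14

Answer: 14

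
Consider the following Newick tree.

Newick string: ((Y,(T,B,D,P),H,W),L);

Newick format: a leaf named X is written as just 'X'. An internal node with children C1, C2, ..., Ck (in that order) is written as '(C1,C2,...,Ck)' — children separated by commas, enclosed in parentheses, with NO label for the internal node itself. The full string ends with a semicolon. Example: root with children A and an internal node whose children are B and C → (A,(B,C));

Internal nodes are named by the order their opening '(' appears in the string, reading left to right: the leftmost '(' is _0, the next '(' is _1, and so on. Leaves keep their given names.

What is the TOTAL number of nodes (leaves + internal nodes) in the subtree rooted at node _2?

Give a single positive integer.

Newick: ((Y,(T,B,D,P),H,W),L);
Locate _2: it is the '(' at position 4 (the 3rd '(' reading left to right).
Query: subtree rooted at _2
_2: subtree_size = 1 + 4
  T: subtree_size = 1 + 0
  B: subtree_size = 1 + 0
  D: subtree_size = 1 + 0
  P: subtree_size = 1 + 0
Total subtree size of _2: 5

Answer: 5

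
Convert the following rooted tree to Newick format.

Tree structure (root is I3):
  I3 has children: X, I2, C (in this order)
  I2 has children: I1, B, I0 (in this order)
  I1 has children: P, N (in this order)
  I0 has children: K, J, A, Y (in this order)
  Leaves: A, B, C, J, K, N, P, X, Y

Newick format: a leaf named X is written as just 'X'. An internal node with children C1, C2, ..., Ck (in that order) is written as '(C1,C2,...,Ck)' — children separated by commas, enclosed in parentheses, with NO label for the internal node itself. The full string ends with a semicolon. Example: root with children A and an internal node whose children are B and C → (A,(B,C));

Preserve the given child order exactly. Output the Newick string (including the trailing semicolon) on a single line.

Answer: (X,((P,N),B,(K,J,A,Y)),C);

Derivation:
internal I3 with children ['X', 'I2', 'C']
  leaf 'X' → 'X'
  internal I2 with children ['I1', 'B', 'I0']
    internal I1 with children ['P', 'N']
      leaf 'P' → 'P'
      leaf 'N' → 'N'
    → '(P,N)'
    leaf 'B' → 'B'
    internal I0 with children ['K', 'J', 'A', 'Y']
      leaf 'K' → 'K'
      leaf 'J' → 'J'
      leaf 'A' → 'A'
      leaf 'Y' → 'Y'
    → '(K,J,A,Y)'
  → '((P,N),B,(K,J,A,Y))'
  leaf 'C' → 'C'
→ '(X,((P,N),B,(K,J,A,Y)),C)'
Final: (X,((P,N),B,(K,J,A,Y)),C);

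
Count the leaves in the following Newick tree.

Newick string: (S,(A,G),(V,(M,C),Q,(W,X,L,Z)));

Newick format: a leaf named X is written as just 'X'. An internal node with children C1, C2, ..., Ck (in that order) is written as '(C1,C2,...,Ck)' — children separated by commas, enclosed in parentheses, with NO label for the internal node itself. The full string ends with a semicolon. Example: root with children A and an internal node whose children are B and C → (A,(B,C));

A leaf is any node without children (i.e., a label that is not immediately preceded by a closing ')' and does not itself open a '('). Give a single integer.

Newick: (S,(A,G),(V,(M,C),Q,(W,X,L,Z)));
Scan left-to-right; a leaf is any maximal label run not followed by '(':
  pos 1: leaf 'S' → count = 1
  pos 4: leaf 'A' → count = 2
  pos 6: leaf 'G' → count = 3
  pos 10: leaf 'V' → count = 4
  pos 13: leaf 'M' → count = 5
  pos 15: leaf 'C' → count = 6
  pos 18: leaf 'Q' → count = 7
  pos 21: leaf 'W' → count = 8
  pos 23: leaf 'X' → count = 9
  pos 25: leaf 'L' → count = 10
  pos 27: leaf 'Z' → count = 11
Total leaves: 11

Answer: 11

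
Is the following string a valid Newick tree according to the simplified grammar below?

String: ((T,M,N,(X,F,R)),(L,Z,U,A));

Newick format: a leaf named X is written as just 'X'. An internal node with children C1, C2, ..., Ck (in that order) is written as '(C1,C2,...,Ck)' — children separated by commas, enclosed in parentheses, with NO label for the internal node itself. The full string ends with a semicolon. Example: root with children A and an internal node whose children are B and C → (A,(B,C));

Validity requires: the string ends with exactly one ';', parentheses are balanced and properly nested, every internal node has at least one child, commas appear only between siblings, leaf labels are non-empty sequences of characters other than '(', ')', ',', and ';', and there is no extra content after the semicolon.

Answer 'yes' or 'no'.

Answer: yes

Derivation:
Input: ((T,M,N,(X,F,R)),(L,Z,U,A));
Paren balance: 4 '(' vs 4 ')' OK
Ends with single ';': True
Full parse: OK
Valid: True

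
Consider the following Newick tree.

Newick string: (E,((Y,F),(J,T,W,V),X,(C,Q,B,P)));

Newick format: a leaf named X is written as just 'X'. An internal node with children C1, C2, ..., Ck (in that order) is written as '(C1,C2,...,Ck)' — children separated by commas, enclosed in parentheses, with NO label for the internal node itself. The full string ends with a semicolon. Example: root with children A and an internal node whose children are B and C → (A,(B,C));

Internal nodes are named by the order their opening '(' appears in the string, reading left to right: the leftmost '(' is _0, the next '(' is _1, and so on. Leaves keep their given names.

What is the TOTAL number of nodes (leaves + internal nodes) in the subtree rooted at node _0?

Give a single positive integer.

Answer: 17

Derivation:
Newick: (E,((Y,F),(J,T,W,V),X,(C,Q,B,P)));
Locate _0: it is the '(' at position 0 (the 1st '(' reading left to right).
Query: subtree rooted at _0
_0: subtree_size = 1 + 16
  E: subtree_size = 1 + 0
  _1: subtree_size = 1 + 14
    _2: subtree_size = 1 + 2
      Y: subtree_size = 1 + 0
      F: subtree_size = 1 + 0
    _3: subtree_size = 1 + 4
      J: subtree_size = 1 + 0
      T: subtree_size = 1 + 0
      W: subtree_size = 1 + 0
      V: subtree_size = 1 + 0
    X: subtree_size = 1 + 0
    _4: subtree_size = 1 + 4
      C: subtree_size = 1 + 0
      Q: subtree_size = 1 + 0
      B: subtree_size = 1 + 0
      P: subtree_size = 1 + 0
Total subtree size of _0: 17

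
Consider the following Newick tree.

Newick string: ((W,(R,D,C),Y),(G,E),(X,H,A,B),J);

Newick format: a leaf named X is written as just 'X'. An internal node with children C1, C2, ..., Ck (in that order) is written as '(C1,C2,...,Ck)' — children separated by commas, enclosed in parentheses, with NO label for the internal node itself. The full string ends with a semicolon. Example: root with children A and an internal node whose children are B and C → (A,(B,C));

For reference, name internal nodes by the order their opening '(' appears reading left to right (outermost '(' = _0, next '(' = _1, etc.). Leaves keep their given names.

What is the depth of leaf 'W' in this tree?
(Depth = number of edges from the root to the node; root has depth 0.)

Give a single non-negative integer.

Newick: ((W,(R,D,C),Y),(G,E),(X,H,A,B),J);
Naming internals by '(' encounter order: outermost '(' = _0, next = _1, ...
Query node: W
Path from root: _0 -> _1 -> W
Depth of W: 2 (number of edges from root)

Answer: 2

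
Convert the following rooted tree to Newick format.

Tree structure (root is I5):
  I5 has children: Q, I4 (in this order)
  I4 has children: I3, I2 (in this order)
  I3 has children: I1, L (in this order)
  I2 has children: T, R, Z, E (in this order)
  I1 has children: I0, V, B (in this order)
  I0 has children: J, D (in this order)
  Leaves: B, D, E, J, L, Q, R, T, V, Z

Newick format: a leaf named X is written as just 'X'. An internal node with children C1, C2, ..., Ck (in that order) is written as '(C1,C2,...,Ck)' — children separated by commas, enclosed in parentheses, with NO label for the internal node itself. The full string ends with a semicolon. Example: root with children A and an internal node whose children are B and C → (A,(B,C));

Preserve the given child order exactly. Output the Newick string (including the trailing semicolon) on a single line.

Answer: (Q,((((J,D),V,B),L),(T,R,Z,E)));

Derivation:
internal I5 with children ['Q', 'I4']
  leaf 'Q' → 'Q'
  internal I4 with children ['I3', 'I2']
    internal I3 with children ['I1', 'L']
      internal I1 with children ['I0', 'V', 'B']
        internal I0 with children ['J', 'D']
          leaf 'J' → 'J'
          leaf 'D' → 'D'
        → '(J,D)'
        leaf 'V' → 'V'
        leaf 'B' → 'B'
      → '((J,D),V,B)'
      leaf 'L' → 'L'
    → '(((J,D),V,B),L)'
    internal I2 with children ['T', 'R', 'Z', 'E']
      leaf 'T' → 'T'
      leaf 'R' → 'R'
      leaf 'Z' → 'Z'
      leaf 'E' → 'E'
    → '(T,R,Z,E)'
  → '((((J,D),V,B),L),(T,R,Z,E))'
→ '(Q,((((J,D),V,B),L),(T,R,Z,E)))'
Final: (Q,((((J,D),V,B),L),(T,R,Z,E)));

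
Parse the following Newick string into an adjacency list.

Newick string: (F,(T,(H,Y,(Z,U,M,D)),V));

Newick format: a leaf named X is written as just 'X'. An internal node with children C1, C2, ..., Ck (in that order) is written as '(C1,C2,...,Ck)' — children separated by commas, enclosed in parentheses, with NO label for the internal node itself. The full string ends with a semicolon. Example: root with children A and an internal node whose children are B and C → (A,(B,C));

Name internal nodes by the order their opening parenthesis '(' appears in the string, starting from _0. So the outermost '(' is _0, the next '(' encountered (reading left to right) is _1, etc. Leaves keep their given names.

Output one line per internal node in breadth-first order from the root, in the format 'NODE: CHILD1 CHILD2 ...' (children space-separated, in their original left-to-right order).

Input: (F,(T,(H,Y,(Z,U,M,D)),V));
Scanning left-to-right, naming '(' by encounter order:
  pos 0: '(' -> open internal node _0 (depth 1)
  pos 3: '(' -> open internal node _1 (depth 2)
  pos 6: '(' -> open internal node _2 (depth 3)
  pos 11: '(' -> open internal node _3 (depth 4)
  pos 19: ')' -> close internal node _3 (now at depth 3)
  pos 20: ')' -> close internal node _2 (now at depth 2)
  pos 23: ')' -> close internal node _1 (now at depth 1)
  pos 24: ')' -> close internal node _0 (now at depth 0)
Total internal nodes: 4
BFS adjacency from root:
  _0: F _1
  _1: T _2 V
  _2: H Y _3
  _3: Z U M D

Answer: _0: F _1
_1: T _2 V
_2: H Y _3
_3: Z U M D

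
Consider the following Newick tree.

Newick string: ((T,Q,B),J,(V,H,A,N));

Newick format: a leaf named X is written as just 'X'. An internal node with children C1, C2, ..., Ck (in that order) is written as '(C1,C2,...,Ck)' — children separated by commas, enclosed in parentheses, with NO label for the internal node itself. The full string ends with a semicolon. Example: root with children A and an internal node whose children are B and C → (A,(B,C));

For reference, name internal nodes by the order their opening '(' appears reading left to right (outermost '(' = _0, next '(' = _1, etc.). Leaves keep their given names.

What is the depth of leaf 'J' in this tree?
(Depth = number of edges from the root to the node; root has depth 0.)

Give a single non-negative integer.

Newick: ((T,Q,B),J,(V,H,A,N));
Naming internals by '(' encounter order: outermost '(' = _0, next = _1, ...
Query node: J
Path from root: _0 -> J
Depth of J: 1 (number of edges from root)

Answer: 1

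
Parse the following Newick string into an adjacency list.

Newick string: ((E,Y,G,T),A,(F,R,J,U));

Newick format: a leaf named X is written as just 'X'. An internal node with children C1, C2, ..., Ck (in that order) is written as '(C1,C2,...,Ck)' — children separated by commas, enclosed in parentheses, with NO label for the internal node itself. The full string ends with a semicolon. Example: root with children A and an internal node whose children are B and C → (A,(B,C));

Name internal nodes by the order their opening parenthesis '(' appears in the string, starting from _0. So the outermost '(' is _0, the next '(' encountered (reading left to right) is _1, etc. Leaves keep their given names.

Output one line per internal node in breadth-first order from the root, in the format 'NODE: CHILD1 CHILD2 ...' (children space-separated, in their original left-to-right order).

Input: ((E,Y,G,T),A,(F,R,J,U));
Scanning left-to-right, naming '(' by encounter order:
  pos 0: '(' -> open internal node _0 (depth 1)
  pos 1: '(' -> open internal node _1 (depth 2)
  pos 9: ')' -> close internal node _1 (now at depth 1)
  pos 13: '(' -> open internal node _2 (depth 2)
  pos 21: ')' -> close internal node _2 (now at depth 1)
  pos 22: ')' -> close internal node _0 (now at depth 0)
Total internal nodes: 3
BFS adjacency from root:
  _0: _1 A _2
  _1: E Y G T
  _2: F R J U

Answer: _0: _1 A _2
_1: E Y G T
_2: F R J U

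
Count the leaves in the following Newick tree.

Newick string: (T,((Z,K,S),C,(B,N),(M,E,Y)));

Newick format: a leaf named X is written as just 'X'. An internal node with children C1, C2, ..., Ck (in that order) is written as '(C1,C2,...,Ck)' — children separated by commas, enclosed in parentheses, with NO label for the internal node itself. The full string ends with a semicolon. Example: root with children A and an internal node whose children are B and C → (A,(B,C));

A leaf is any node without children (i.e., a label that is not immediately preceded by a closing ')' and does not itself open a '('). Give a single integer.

Answer: 10

Derivation:
Newick: (T,((Z,K,S),C,(B,N),(M,E,Y)));
Scan left-to-right; a leaf is any maximal label run not followed by '(':
  pos 1: leaf 'T' → count = 1
  pos 5: leaf 'Z' → count = 2
  pos 7: leaf 'K' → count = 3
  pos 9: leaf 'S' → count = 4
  pos 12: leaf 'C' → count = 5
  pos 15: leaf 'B' → count = 6
  pos 17: leaf 'N' → count = 7
  pos 21: leaf 'M' → count = 8
  pos 23: leaf 'E' → count = 9
  pos 25: leaf 'Y' → count = 10
Total leaves: 10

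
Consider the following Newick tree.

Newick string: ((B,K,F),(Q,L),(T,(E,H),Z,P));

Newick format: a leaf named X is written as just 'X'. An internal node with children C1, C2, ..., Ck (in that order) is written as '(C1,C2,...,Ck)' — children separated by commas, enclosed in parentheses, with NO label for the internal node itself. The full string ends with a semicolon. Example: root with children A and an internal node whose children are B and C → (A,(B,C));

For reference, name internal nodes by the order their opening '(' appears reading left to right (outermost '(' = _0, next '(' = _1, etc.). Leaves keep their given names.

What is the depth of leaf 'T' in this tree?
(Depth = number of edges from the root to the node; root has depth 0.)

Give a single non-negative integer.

Answer: 2

Derivation:
Newick: ((B,K,F),(Q,L),(T,(E,H),Z,P));
Naming internals by '(' encounter order: outermost '(' = _0, next = _1, ...
Query node: T
Path from root: _0 -> _3 -> T
Depth of T: 2 (number of edges from root)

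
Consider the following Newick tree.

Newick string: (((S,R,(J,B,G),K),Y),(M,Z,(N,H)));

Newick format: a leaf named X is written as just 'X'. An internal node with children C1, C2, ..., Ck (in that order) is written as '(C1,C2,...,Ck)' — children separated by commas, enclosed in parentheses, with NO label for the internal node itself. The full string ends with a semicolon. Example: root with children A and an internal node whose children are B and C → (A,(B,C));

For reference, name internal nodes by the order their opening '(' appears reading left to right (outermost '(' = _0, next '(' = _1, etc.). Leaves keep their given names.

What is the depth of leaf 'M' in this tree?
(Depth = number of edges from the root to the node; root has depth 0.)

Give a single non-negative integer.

Newick: (((S,R,(J,B,G),K),Y),(M,Z,(N,H)));
Naming internals by '(' encounter order: outermost '(' = _0, next = _1, ...
Query node: M
Path from root: _0 -> _4 -> M
Depth of M: 2 (number of edges from root)

Answer: 2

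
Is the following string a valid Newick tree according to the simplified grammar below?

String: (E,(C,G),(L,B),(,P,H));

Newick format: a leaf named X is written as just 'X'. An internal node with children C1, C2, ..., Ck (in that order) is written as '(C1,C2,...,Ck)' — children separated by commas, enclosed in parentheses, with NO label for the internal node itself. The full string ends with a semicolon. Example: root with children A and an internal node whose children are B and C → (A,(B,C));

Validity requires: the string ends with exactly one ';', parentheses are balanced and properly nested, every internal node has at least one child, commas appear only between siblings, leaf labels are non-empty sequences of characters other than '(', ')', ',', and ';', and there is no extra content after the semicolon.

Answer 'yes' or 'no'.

Answer: no

Derivation:
Input: (E,(C,G),(L,B),(,P,H));
Paren balance: 4 '(' vs 4 ')' OK
Ends with single ';': True
Full parse: FAILS (empty leaf label at pos 16)
Valid: False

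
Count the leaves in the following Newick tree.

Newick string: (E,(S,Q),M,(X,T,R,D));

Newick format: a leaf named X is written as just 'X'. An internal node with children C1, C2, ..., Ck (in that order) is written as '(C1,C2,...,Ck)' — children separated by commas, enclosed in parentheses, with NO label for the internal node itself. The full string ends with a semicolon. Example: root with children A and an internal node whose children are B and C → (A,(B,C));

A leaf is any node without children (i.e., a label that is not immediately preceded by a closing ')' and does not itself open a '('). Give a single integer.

Answer: 8

Derivation:
Newick: (E,(S,Q),M,(X,T,R,D));
Scan left-to-right; a leaf is any maximal label run not followed by '(':
  pos 1: leaf 'E' → count = 1
  pos 4: leaf 'S' → count = 2
  pos 6: leaf 'Q' → count = 3
  pos 9: leaf 'M' → count = 4
  pos 12: leaf 'X' → count = 5
  pos 14: leaf 'T' → count = 6
  pos 16: leaf 'R' → count = 7
  pos 18: leaf 'D' → count = 8
Total leaves: 8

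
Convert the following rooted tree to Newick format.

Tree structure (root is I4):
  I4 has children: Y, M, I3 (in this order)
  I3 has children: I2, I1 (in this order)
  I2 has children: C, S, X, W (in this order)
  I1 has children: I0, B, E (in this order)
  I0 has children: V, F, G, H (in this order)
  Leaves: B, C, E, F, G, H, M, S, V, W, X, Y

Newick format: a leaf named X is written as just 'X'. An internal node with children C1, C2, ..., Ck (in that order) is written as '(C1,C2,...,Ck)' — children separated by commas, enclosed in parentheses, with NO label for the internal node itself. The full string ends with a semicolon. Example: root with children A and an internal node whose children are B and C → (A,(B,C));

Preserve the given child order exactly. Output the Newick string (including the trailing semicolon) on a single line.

internal I4 with children ['Y', 'M', 'I3']
  leaf 'Y' → 'Y'
  leaf 'M' → 'M'
  internal I3 with children ['I2', 'I1']
    internal I2 with children ['C', 'S', 'X', 'W']
      leaf 'C' → 'C'
      leaf 'S' → 'S'
      leaf 'X' → 'X'
      leaf 'W' → 'W'
    → '(C,S,X,W)'
    internal I1 with children ['I0', 'B', 'E']
      internal I0 with children ['V', 'F', 'G', 'H']
        leaf 'V' → 'V'
        leaf 'F' → 'F'
        leaf 'G' → 'G'
        leaf 'H' → 'H'
      → '(V,F,G,H)'
      leaf 'B' → 'B'
      leaf 'E' → 'E'
    → '((V,F,G,H),B,E)'
  → '((C,S,X,W),((V,F,G,H),B,E))'
→ '(Y,M,((C,S,X,W),((V,F,G,H),B,E)))'
Final: (Y,M,((C,S,X,W),((V,F,G,H),B,E)));

Answer: (Y,M,((C,S,X,W),((V,F,G,H),B,E)));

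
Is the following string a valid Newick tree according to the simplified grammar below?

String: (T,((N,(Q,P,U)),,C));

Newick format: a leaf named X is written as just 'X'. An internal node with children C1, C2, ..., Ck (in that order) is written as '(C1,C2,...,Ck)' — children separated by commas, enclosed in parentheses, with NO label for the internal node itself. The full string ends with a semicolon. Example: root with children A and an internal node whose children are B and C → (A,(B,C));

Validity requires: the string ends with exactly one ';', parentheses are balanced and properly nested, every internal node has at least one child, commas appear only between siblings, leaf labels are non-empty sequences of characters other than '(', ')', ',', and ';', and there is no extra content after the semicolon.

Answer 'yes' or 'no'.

Answer: no

Derivation:
Input: (T,((N,(Q,P,U)),,C));
Paren balance: 4 '(' vs 4 ')' OK
Ends with single ';': True
Full parse: FAILS (empty leaf label at pos 16)
Valid: False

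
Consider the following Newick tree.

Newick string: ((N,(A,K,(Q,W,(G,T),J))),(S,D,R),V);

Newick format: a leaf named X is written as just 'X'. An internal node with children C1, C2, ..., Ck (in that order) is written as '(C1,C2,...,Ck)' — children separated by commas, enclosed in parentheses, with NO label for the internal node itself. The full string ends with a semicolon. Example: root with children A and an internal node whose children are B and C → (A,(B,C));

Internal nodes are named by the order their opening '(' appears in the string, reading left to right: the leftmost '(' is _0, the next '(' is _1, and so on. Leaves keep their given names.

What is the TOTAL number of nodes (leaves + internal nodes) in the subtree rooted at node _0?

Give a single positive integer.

Answer: 18

Derivation:
Newick: ((N,(A,K,(Q,W,(G,T),J))),(S,D,R),V);
Locate _0: it is the '(' at position 0 (the 1st '(' reading left to right).
Query: subtree rooted at _0
_0: subtree_size = 1 + 17
  _1: subtree_size = 1 + 11
    N: subtree_size = 1 + 0
    _2: subtree_size = 1 + 9
      A: subtree_size = 1 + 0
      K: subtree_size = 1 + 0
      _3: subtree_size = 1 + 6
        Q: subtree_size = 1 + 0
        W: subtree_size = 1 + 0
        _4: subtree_size = 1 + 2
          G: subtree_size = 1 + 0
          T: subtree_size = 1 + 0
        J: subtree_size = 1 + 0
  _5: subtree_size = 1 + 3
    S: subtree_size = 1 + 0
    D: subtree_size = 1 + 0
    R: subtree_size = 1 + 0
  V: subtree_size = 1 + 0
Total subtree size of _0: 18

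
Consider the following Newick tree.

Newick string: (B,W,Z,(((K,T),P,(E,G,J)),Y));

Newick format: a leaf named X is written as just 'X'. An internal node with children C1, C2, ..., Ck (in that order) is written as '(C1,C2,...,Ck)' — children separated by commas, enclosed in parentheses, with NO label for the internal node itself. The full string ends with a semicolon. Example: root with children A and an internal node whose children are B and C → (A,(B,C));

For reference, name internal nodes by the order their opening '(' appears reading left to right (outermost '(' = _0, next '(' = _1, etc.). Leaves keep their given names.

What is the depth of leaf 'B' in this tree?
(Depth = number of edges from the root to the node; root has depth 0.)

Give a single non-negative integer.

Newick: (B,W,Z,(((K,T),P,(E,G,J)),Y));
Naming internals by '(' encounter order: outermost '(' = _0, next = _1, ...
Query node: B
Path from root: _0 -> B
Depth of B: 1 (number of edges from root)

Answer: 1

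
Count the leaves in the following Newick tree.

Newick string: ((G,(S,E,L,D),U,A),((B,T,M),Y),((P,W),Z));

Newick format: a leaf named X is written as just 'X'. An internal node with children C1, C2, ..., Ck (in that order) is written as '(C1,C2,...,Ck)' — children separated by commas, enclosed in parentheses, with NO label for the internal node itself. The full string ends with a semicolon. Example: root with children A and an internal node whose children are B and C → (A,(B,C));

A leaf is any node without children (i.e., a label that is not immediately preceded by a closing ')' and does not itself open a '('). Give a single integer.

Newick: ((G,(S,E,L,D),U,A),((B,T,M),Y),((P,W),Z));
Scan left-to-right; a leaf is any maximal label run not followed by '(':
  pos 2: leaf 'G' → count = 1
  pos 5: leaf 'S' → count = 2
  pos 7: leaf 'E' → count = 3
  pos 9: leaf 'L' → count = 4
  pos 11: leaf 'D' → count = 5
  pos 14: leaf 'U' → count = 6
  pos 16: leaf 'A' → count = 7
  pos 21: leaf 'B' → count = 8
  pos 23: leaf 'T' → count = 9
  pos 25: leaf 'M' → count = 10
  pos 28: leaf 'Y' → count = 11
  pos 33: leaf 'P' → count = 12
  pos 35: leaf 'W' → count = 13
  pos 38: leaf 'Z' → count = 14
Total leaves: 14

Answer: 14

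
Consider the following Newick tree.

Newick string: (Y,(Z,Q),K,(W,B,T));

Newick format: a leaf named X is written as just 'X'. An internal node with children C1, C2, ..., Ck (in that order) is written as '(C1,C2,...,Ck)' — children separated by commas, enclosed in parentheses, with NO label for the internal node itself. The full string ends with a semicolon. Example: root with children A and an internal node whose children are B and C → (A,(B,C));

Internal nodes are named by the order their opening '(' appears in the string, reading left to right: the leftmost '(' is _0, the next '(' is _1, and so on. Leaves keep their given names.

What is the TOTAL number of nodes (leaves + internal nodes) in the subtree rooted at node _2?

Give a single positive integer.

Answer: 4

Derivation:
Newick: (Y,(Z,Q),K,(W,B,T));
Locate _2: it is the '(' at position 11 (the 3rd '(' reading left to right).
Query: subtree rooted at _2
_2: subtree_size = 1 + 3
  W: subtree_size = 1 + 0
  B: subtree_size = 1 + 0
  T: subtree_size = 1 + 0
Total subtree size of _2: 4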